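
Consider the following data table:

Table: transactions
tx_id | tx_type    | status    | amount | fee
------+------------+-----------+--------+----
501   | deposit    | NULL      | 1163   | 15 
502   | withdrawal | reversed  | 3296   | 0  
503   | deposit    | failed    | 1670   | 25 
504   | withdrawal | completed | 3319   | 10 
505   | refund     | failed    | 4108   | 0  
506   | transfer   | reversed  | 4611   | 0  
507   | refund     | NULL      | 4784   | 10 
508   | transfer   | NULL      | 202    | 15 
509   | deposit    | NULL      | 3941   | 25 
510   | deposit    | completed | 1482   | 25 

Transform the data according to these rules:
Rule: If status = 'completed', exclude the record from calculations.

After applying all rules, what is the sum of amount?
23775

Step 1: Identify records where status = 'completed'
Step 2: The excluded records sum to 4801
Step 3: Original total amount = 28576
Step 4: Remaining total = 28576 - 4801 = 23775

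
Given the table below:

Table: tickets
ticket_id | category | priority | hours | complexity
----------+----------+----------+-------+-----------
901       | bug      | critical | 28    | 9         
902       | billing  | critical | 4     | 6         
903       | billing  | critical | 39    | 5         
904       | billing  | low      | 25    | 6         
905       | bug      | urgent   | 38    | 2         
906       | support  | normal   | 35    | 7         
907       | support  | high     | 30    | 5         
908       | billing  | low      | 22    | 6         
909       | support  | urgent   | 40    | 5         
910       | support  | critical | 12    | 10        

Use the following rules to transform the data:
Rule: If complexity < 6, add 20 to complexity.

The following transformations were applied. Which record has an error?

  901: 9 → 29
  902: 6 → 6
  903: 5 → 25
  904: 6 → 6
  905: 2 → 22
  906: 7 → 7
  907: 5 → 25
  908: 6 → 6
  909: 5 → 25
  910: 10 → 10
Record 901 has an error. The correct transformed value should be 9, not 29.

Step 1: Check each record against the rule
Step 2: Record 901 has complexity = 9
Step 3: Since 9 >= 6, the bonus should not have been applied
Step 4: Correct value = 9, but claimed value = 29
Conclusion: Record 901 has the error.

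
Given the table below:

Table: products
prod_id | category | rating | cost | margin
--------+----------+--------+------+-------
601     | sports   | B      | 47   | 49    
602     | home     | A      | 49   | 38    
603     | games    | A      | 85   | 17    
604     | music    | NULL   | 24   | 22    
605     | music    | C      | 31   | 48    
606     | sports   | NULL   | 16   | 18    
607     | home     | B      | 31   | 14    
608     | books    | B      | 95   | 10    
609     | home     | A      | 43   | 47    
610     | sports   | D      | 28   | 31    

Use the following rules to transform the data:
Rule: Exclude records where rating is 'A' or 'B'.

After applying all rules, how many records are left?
4

Step 1: Count records to exclude
  - 3 (A) + 3 (B) = 6 records
Step 2: Total records: 10
Step 3: Remaining = 10 - 6 = 4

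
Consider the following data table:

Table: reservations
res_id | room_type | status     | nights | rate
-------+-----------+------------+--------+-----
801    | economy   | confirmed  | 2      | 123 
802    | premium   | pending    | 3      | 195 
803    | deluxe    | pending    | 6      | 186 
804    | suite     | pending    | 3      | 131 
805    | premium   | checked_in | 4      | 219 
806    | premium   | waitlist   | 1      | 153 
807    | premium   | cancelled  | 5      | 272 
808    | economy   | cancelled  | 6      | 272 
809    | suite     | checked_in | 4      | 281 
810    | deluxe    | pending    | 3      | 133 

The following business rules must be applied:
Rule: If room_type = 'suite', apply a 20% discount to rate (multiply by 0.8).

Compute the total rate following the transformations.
1882.6

Step 1: Records with room_type = 'suite' have total rate = 412
Step 2: Apply multiplier: 412 × 0.8 = 329.6
Step 3: Other records total: 1553
Step 4: Final sum = 329.6 + 1553 = 1882.6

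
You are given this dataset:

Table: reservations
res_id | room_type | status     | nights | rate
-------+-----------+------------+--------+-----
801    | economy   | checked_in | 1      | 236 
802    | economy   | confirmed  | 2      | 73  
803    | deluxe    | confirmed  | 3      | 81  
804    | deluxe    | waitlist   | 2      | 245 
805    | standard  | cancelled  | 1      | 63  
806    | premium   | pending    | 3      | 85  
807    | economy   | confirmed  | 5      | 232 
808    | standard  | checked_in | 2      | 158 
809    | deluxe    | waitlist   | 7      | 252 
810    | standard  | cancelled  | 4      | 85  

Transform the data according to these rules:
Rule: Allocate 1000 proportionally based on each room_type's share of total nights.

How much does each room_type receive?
deluxe: 400.0, economy: 266.67, premium: 100.0, standard: 233.33

Step 1: Calculate total nights = 30
Step 2: Calculate each room_type's proportion:
  deluxe: 12/30 = 40.00% → 400.0
  economy: 8/30 = 26.67% → 266.67
  premium: 3/30 = 10.00% → 100.0
  standard: 7/30 = 23.33% → 233.33
Step 3: Verify: sum of allocations ≈ 1000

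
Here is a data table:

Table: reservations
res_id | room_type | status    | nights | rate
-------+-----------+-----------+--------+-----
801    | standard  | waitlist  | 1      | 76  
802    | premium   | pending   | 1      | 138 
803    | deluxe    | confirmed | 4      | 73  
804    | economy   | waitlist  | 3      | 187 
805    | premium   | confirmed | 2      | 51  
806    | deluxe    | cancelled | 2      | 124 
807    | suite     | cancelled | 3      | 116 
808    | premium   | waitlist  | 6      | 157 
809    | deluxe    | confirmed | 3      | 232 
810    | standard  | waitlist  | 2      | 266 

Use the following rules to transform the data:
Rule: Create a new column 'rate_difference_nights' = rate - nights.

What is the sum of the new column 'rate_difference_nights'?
1393

Step 1: For each record, compute rate - nights
Example calculations:
  76 - 1 = 75
  138 - 1 = 137
  73 - 4 = 69
  ...
Step 2: Sum all derived values
Step 3: Total = 1393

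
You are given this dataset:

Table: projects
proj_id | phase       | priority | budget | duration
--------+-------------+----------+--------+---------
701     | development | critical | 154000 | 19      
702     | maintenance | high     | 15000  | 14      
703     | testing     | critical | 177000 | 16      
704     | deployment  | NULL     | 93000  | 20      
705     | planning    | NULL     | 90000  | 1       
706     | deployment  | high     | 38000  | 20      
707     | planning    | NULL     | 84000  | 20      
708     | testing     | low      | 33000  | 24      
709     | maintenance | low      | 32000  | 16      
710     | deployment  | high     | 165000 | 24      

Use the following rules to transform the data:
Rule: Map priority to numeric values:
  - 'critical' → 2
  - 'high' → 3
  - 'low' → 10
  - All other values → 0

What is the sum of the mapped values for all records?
33

Step 1: Apply mapping to each record
Step 2: Count by status:
  'critical': 2 records × 2 = 4
  'high': 3 records × 3 = 9
  'low': 2 records × 10 = 20
Step 3: Sum all mapped values = 33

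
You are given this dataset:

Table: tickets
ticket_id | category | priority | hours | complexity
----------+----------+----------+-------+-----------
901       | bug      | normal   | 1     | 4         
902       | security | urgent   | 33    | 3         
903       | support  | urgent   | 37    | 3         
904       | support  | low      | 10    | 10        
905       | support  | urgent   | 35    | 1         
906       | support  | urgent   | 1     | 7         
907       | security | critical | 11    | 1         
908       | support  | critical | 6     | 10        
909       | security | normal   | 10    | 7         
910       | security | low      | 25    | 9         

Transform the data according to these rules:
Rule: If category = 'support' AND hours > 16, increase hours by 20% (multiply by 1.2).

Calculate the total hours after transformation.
183.4

Step 1: Find records where category = 'support' AND hours > 16
Step 2: 2 records match, summing to 72
Step 3: After multiplier: 72 × 1.2 = 86.4
Step 4: Unaffected records sum: 97
Step 5: Final sum = 86.4 + 97 = 183.4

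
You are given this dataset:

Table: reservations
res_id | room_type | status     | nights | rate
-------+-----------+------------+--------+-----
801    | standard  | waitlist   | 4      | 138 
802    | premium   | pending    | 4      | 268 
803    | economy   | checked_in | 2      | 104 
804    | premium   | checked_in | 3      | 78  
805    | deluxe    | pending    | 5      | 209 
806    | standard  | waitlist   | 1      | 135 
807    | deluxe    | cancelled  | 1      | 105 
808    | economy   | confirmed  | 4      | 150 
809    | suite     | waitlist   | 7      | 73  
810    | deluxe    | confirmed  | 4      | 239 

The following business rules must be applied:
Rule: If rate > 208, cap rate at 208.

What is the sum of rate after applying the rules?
1407

Step 1: 3 records have rate > 208
Step 2: These records originally summed to 716
Step 3: After capping: 3 × 208 = 624
Step 4: Unaffected records sum: 783
Step 5: Final sum = 624 + 783 = 1407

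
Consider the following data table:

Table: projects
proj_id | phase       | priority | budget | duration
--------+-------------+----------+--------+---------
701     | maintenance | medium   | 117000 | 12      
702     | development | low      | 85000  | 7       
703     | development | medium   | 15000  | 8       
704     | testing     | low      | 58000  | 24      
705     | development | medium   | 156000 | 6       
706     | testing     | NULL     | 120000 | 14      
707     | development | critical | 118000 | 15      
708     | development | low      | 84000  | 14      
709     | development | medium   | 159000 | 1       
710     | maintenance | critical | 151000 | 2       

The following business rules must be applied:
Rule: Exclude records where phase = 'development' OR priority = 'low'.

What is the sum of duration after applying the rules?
28

Step 1: Find records where phase = 'development' OR priority = 'low'
Step 2: 7 records match, summing to 75
Step 3: Original sum: 103
Step 4: Remaining sum = 103 - 75 = 28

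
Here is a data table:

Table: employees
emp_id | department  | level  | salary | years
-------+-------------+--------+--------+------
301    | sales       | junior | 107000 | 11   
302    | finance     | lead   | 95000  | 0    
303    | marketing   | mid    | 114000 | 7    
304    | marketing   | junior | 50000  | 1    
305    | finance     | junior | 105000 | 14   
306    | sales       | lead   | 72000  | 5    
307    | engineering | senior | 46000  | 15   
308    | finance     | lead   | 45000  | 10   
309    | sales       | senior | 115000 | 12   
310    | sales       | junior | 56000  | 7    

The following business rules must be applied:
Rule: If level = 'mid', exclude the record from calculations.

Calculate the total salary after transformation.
691000

Step 1: Identify records where level = 'mid'
Step 2: The excluded records sum to 114000
Step 3: Original total salary = 805000
Step 4: Remaining total = 805000 - 114000 = 691000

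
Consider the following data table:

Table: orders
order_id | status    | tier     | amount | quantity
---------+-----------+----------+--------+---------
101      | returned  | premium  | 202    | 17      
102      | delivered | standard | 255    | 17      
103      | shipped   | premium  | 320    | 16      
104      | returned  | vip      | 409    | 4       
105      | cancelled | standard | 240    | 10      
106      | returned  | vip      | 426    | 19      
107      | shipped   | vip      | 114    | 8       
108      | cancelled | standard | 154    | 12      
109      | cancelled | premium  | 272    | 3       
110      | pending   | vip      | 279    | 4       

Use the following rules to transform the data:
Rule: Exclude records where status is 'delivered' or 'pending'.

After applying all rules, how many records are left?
8

Step 1: Count records to exclude
  - 1 (delivered) + 1 (pending) = 2 records
Step 2: Total records: 10
Step 3: Remaining = 10 - 2 = 8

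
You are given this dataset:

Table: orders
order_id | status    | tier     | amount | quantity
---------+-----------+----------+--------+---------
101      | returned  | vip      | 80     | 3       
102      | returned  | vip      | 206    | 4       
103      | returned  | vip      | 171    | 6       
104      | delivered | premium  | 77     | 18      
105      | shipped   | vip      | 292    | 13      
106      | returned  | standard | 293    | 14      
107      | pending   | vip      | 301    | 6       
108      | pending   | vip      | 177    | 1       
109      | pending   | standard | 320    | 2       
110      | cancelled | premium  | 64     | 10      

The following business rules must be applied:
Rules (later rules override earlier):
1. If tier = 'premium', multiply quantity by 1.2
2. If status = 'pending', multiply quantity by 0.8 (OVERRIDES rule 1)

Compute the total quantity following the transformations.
80.8

Step 1: Rule 2 takes priority for records with status = 'pending'
  - 3 records: 9 × 0.8 = 7.2
Step 2: Rule 1 applies to remaining records with tier = 'premium'
  - 2 records: 28 × 1.2 = 33.6
Step 3: Other records unchanged: 40
Step 4: Final sum = 7.2 + 33.6 + 40 = 80.8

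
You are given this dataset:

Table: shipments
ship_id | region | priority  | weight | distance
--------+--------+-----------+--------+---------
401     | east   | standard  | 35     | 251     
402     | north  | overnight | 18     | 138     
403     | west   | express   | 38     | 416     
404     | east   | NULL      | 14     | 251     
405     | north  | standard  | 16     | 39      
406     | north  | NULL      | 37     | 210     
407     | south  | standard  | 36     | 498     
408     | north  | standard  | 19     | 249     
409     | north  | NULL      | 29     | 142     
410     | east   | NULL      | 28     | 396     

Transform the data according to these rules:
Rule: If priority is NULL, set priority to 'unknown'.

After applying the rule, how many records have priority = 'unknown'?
4

Step 1: Count records where priority IS NULL
Step 2: Found 4 records with NULL priority
Step 3: These records will have priority set to 'unknown'
Step 4: Records already having priority = 'unknown': 0
Step 5: Answer: 4 + 0 = 4 records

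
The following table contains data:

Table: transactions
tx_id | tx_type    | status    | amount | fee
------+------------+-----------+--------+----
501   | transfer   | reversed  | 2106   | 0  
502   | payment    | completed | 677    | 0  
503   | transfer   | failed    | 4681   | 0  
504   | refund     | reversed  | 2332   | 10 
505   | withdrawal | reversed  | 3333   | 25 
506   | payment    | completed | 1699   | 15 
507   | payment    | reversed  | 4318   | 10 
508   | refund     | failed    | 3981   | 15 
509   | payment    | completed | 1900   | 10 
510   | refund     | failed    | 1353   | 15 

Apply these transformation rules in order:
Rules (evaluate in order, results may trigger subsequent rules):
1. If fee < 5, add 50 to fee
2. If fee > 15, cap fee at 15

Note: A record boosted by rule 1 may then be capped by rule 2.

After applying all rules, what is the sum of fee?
135

Step 1: Apply rule 1 to records with fee < 5
  - 3 records get bonus of 50
  - Of these, 3 records then exceed 15 and get capped
Step 2: Apply rule 2 to records with fee > 15
  - 1 records (original) are capped
Step 3: Calculate final sum = 135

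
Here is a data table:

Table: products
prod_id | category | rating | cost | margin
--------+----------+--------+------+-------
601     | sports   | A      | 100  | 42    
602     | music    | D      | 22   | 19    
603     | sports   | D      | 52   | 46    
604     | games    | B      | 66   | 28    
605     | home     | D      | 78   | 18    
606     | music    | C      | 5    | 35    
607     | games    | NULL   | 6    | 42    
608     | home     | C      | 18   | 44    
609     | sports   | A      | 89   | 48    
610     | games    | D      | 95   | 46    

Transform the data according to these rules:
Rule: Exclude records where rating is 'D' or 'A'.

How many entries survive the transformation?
4

Step 1: Count records to exclude
  - 4 (D) + 2 (A) = 6 records
Step 2: Total records: 10
Step 3: Remaining = 10 - 6 = 4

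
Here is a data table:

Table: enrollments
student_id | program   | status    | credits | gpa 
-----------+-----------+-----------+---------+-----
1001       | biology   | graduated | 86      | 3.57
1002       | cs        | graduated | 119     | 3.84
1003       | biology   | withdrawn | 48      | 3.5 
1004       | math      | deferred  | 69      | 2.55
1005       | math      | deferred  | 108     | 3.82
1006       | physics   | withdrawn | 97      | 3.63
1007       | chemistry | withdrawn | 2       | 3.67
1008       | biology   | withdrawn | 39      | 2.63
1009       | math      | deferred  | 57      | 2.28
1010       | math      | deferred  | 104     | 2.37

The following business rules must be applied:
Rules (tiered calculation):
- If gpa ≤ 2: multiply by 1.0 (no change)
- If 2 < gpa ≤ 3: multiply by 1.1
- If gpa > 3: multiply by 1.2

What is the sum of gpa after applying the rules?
37.25

Step 1: Tier 1 (gpa ≤ 2): 0 records, sum = 0 × 1.0 = 0.0
Step 2: Tier 2 (2 < gpa ≤ 3): 4 records, sum = 9.83 × 1.1 = 10.81
Step 3: Tier 3 (gpa > 3): 6 records, sum = 22.03 × 1.2 = 26.44
Step 4: Final sum = 0.0 + 10.81 + 26.44 = 37.25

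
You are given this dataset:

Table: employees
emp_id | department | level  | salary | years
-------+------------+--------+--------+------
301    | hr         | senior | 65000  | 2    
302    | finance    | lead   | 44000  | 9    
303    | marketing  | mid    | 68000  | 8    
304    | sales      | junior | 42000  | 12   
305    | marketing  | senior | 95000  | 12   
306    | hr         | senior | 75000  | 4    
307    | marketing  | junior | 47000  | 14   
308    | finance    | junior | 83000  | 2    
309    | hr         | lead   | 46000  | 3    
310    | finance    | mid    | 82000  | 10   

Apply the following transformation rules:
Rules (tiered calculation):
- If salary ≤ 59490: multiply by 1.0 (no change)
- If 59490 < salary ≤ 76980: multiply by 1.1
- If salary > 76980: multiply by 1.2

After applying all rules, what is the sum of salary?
719800.0

Step 1: Tier 1 (salary ≤ 59490): 4 records, sum = 179000 × 1.0 = 179000.0
Step 2: Tier 2 (59490 < salary ≤ 76980): 3 records, sum = 208000 × 1.1 = 228800.0
Step 3: Tier 3 (salary > 76980): 3 records, sum = 260000 × 1.2 = 312000.0
Step 4: Final sum = 179000.0 + 228800.0 + 312000.0 = 719800.0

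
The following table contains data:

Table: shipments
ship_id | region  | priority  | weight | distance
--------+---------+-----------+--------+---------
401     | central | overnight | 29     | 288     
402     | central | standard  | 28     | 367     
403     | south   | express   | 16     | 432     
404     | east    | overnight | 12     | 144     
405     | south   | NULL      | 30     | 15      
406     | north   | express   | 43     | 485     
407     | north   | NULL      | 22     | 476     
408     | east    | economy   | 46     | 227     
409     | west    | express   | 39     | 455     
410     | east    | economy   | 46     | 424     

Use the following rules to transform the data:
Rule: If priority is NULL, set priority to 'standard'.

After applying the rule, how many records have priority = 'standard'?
3

Step 1: Count records where priority IS NULL
Step 2: Found 2 records with NULL priority
Step 3: These records will have priority set to 'standard'
Step 4: Records already having priority = 'standard': 1
Step 5: Answer: 2 + 1 = 3 records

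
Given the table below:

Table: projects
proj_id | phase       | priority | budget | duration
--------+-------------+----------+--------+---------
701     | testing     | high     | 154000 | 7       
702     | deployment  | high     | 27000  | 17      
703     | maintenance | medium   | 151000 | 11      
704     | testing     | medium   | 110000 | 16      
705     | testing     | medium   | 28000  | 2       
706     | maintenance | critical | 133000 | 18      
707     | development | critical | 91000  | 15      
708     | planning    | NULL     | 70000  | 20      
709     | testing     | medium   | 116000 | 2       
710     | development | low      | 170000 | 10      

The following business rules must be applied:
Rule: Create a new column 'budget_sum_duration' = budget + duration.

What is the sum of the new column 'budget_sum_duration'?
1050118

Step 1: For each record, compute budget + duration
Example calculations:
  154000 + 7 = 154007
  27000 + 17 = 27017
  151000 + 11 = 151011
  ...
Step 2: Sum all derived values
Step 3: Total = 1050118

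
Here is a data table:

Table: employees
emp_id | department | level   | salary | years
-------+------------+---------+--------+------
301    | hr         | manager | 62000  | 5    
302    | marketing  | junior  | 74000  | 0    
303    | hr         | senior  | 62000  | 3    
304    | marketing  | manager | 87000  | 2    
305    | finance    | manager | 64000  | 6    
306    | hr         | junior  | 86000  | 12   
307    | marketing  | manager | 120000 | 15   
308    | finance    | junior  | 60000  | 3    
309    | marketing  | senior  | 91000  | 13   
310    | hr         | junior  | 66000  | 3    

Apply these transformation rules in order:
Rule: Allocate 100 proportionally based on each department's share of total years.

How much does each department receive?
finance: 14.52, hr: 37.1, marketing: 48.39

Step 1: Calculate total years = 62
Step 2: Calculate each department's proportion:
  finance: 9/62 = 14.52% → 14.52
  hr: 23/62 = 37.10% → 37.1
  marketing: 30/62 = 48.39% → 48.39
Step 3: Verify: sum of allocations ≈ 100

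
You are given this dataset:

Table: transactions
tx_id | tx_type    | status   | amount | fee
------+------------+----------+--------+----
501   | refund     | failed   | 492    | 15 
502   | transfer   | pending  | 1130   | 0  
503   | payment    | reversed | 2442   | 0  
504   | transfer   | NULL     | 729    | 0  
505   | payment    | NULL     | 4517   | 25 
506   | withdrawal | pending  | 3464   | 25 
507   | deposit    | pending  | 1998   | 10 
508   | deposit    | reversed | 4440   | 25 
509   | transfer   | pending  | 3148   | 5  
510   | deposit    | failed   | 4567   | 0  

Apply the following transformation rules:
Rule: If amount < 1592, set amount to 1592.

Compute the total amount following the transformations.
29352

Step 1: 3 records have amount < 1592
Step 2: These records originally summed to 2351
Step 3: After setting to minimum: 3 × 1592 = 4776
Step 4: Unaffected records sum: 24576
Step 5: Final sum = 4776 + 24576 = 29352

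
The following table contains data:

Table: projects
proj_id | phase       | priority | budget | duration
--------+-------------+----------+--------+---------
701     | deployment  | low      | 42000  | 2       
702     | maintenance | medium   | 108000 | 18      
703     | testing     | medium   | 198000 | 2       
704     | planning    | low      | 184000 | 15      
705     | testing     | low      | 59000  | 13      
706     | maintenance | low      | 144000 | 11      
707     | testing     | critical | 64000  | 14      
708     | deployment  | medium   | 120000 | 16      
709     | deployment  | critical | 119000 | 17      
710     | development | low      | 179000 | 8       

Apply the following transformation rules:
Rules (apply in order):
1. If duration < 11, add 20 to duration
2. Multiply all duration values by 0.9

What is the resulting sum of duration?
158.4

Step 1: Apply Rule 1 - Add 20 to records with duration < 11
  - 3 records affected: 12 + (3 × 20) = 72
  - Unaffected records: 104
  - Sum after Rule 1: 176
Step 2: Apply Rule 2 - Multiply all by 0.9
  - 176 × 0.9 = 158.4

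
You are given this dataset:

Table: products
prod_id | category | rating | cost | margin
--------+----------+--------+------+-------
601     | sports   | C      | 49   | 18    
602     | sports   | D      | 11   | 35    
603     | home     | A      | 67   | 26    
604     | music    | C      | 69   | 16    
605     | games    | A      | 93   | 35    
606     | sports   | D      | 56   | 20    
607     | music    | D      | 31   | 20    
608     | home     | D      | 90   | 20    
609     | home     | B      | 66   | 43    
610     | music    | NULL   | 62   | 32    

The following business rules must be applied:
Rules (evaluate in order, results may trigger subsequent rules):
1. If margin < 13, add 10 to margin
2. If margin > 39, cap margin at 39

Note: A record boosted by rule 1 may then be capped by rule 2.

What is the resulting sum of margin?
261

Step 1: Apply rule 1 to records with margin < 13
  - 0 records get bonus of 10
  - Of these, 0 records then exceed 39 and get capped
Step 2: Apply rule 2 to records with margin > 39
  - 1 records (original) are capped
Step 3: Calculate final sum = 261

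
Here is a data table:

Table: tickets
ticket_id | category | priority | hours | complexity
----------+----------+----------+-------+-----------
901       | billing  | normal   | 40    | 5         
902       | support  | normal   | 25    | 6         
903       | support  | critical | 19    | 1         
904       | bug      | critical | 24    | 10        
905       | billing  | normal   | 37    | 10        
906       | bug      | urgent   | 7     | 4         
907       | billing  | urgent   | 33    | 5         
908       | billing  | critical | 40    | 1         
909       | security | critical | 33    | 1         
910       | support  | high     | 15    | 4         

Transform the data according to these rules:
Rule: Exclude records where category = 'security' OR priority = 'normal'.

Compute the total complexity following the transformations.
25

Step 1: Find records where category = 'security' OR priority = 'normal'
Step 2: 4 records match, summing to 22
Step 3: Original sum: 47
Step 4: Remaining sum = 47 - 22 = 25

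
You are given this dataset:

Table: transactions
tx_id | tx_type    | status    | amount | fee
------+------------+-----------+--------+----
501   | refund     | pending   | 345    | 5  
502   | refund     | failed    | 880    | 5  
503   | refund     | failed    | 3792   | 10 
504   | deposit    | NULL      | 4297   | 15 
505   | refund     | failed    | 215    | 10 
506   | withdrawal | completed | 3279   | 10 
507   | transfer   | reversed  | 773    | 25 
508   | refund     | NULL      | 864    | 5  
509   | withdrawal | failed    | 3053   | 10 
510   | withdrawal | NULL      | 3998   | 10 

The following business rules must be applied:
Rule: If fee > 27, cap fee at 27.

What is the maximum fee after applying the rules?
25

Step 1: Original maximum fee = 25
Step 2: Check cap of 27 against maximum
Step 3: No records exceed the cap (max 25 <= cap 27), so no capping applies
Step 4: Maximum after transformation = 25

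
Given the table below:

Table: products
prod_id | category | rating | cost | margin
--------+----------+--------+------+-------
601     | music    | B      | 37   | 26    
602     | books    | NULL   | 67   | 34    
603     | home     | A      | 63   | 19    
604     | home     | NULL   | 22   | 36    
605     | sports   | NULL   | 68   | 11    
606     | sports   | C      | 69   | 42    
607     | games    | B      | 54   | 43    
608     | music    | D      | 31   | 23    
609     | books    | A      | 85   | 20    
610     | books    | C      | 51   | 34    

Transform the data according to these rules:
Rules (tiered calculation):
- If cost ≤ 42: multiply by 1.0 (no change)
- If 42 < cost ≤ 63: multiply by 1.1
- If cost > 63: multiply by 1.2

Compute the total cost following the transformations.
621.6

Step 1: Tier 1 (cost ≤ 42): 3 records, sum = 90 × 1.0 = 90.0
Step 2: Tier 2 (42 < cost ≤ 63): 3 records, sum = 168 × 1.1 = 184.8
Step 3: Tier 3 (cost > 63): 4 records, sum = 289 × 1.2 = 346.8
Step 4: Final sum = 90.0 + 184.8 + 346.8 = 621.6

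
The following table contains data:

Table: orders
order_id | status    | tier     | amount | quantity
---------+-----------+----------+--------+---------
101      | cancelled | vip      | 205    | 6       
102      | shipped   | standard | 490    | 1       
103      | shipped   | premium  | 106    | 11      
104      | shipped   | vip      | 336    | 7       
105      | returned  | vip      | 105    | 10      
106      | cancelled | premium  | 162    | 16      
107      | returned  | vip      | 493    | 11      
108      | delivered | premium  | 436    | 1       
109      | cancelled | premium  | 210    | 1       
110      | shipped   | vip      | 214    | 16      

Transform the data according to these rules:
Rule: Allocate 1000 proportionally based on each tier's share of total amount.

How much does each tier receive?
premium: 331.52, standard: 177.73, vip: 490.75

Step 1: Calculate total amount = 2757
Step 2: Calculate each tier's proportion:
  premium: 914/2757 = 33.15% → 331.52
  standard: 490/2757 = 17.77% → 177.73
  vip: 1353/2757 = 49.08% → 490.75
Step 3: Verify: sum of allocations ≈ 1000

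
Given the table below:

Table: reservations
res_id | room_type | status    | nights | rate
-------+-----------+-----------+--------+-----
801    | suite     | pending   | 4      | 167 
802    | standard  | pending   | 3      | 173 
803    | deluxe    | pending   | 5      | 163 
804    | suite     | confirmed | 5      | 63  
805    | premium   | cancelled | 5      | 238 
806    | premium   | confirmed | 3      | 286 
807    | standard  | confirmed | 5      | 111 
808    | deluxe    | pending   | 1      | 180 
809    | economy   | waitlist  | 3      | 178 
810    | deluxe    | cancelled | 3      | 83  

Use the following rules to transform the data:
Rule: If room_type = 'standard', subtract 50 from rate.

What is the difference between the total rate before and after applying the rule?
100

Step 1: Original sum of rate = 1642
Step 2: 2 records have room_type = 'standard'
Step 3: Each affected record changes by -50
Step 4: Total change = 2 × -50 = -100
Step 5: New sum = 1642 + -100 = 1542
Step 6: Difference = |1542 - 1642| = 100
        (Sum decreased by 100)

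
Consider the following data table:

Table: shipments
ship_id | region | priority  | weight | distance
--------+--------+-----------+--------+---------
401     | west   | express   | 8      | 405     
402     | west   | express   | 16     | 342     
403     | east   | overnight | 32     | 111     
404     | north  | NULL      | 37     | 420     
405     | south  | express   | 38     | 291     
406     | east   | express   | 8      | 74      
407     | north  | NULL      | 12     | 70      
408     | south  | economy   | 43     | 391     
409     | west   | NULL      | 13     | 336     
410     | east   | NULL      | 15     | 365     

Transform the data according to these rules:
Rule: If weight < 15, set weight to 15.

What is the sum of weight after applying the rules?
241

Step 1: 4 records have weight < 15
Step 2: These records originally summed to 41
Step 3: After setting to minimum: 4 × 15 = 60
Step 4: Unaffected records sum: 181
Step 5: Final sum = 60 + 181 = 241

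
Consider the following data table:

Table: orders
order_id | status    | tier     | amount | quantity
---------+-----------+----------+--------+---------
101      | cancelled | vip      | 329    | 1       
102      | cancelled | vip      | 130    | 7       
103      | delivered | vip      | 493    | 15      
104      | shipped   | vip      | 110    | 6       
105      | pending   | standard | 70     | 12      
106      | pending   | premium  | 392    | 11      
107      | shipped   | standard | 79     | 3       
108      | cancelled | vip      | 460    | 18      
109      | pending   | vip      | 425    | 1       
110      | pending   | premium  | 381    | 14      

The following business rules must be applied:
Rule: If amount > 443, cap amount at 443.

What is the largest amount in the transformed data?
443

Step 1: Original maximum amount = 493
Step 2: Apply cap at 443
Step 3: 2 records had amount > 443 and were capped
Step 4: Maximum after transformation = 443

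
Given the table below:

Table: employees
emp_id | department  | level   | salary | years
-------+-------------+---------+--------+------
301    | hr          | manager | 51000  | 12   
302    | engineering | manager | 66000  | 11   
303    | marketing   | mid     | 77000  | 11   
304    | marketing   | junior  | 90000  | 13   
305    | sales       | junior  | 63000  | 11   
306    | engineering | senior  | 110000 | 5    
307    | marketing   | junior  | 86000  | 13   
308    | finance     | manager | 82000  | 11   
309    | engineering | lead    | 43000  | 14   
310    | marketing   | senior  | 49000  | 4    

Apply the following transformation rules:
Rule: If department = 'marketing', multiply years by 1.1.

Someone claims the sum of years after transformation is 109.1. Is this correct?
Yes, the result is correct.

Step 1: Calculate the correct sum after transformation
Step 2: Apply multiplier 1.1 to records where department = 'marketing'
Step 3: Correct result = 109.1
Step 4: Claimed result = 109.1
Step 5: 109.1 = 109.1 ✓
Conclusion: The claimed result is correct.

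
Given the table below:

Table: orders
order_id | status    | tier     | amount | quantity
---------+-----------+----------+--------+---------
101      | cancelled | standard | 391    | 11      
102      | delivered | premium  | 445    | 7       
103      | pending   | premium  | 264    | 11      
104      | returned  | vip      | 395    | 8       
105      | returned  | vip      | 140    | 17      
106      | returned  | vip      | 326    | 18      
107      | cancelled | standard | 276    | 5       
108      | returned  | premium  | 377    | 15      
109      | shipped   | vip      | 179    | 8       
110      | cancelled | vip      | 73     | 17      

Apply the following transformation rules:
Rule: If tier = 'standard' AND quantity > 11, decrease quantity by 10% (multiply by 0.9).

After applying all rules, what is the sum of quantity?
117

Step 1: Find records where tier = 'standard' AND quantity > 11
Step 2: 0 records match, summing to 0
Step 3: After multiplier: 0 × 0.9 = 0.0
Step 4: Unaffected records sum: 117
Step 5: Final sum = 0.0 + 117 = 117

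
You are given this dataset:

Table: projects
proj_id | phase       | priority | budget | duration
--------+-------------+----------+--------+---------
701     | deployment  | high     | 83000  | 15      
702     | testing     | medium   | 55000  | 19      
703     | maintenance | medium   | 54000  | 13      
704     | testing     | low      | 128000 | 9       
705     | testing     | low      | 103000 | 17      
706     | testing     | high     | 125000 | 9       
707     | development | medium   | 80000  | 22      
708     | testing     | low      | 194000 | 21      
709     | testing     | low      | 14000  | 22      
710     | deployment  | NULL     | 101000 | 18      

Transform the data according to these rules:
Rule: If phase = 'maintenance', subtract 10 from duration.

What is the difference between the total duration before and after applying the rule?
10

Step 1: Original sum of duration = 165
Step 2: 1 records have phase = 'maintenance'
Step 3: Each affected record changes by -10
Step 4: Total change = 1 × -10 = -10
Step 5: New sum = 165 + -10 = 155
Step 6: Difference = |155 - 165| = 10
        (Sum decreased by 10)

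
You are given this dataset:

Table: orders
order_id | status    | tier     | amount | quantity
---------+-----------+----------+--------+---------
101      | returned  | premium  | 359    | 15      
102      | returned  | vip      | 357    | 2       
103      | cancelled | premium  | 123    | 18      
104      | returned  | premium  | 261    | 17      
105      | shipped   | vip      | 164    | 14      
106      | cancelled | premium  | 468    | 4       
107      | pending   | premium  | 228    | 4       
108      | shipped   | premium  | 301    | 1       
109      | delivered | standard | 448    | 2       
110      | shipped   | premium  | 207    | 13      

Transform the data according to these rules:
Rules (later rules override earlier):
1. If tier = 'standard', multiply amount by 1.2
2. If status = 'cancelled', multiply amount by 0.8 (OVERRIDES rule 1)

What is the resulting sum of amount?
2887.4

Step 1: Rule 2 takes priority for records with status = 'cancelled'
  - 2 records: 591 × 0.8 = 472.8
Step 2: Rule 1 applies to remaining records with tier = 'standard'
  - 1 records: 448 × 1.2 = 537.6
Step 3: Other records unchanged: 1877
Step 4: Final sum = 472.8 + 537.6 + 1877 = 2887.4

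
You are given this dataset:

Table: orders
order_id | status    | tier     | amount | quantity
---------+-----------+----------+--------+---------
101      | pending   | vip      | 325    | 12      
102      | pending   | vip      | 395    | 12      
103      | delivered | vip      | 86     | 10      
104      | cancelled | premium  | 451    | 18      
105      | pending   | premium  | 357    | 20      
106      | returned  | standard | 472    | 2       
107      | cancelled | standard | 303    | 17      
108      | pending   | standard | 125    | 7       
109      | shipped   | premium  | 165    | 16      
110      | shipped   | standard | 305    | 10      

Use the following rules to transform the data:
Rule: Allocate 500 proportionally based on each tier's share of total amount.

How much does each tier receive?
premium: 163.04, standard: 201.91, vip: 135.05

Step 1: Calculate total amount = 2984
Step 2: Calculate each tier's proportion:
  premium: 973/2984 = 32.61% → 163.04
  standard: 1205/2984 = 40.38% → 201.91
  vip: 806/2984 = 27.01% → 135.05
Step 3: Verify: sum of allocations ≈ 500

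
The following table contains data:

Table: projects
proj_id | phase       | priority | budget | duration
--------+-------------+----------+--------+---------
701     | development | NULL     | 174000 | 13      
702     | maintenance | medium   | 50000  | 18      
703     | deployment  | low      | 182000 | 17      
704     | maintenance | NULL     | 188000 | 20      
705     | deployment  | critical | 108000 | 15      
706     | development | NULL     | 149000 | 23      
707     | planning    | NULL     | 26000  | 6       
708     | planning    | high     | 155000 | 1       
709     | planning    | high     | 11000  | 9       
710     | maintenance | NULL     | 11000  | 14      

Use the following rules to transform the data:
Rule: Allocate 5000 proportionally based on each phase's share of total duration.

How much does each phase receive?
deployment: 1176.47, development: 1323.53, maintenance: 1911.76, planning: 588.24

Step 1: Calculate total duration = 136
Step 2: Calculate each phase's proportion:
  deployment: 32/136 = 23.53% → 1176.47
  development: 36/136 = 26.47% → 1323.53
  maintenance: 52/136 = 38.24% → 1911.76
  planning: 16/136 = 11.76% → 588.24
Step 3: Verify: sum of allocations ≈ 5000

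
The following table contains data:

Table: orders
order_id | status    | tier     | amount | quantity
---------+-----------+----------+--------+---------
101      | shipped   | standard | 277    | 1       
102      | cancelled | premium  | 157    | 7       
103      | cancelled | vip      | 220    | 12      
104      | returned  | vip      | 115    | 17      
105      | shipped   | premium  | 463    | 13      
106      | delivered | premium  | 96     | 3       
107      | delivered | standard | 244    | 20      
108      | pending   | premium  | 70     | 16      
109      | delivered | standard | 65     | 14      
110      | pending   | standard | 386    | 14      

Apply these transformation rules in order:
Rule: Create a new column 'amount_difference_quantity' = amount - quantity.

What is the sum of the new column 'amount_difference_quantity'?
1976

Step 1: For each record, compute amount - quantity
Example calculations:
  277 - 1 = 276
  157 - 7 = 150
  220 - 12 = 208
  ...
Step 2: Sum all derived values
Step 3: Total = 1976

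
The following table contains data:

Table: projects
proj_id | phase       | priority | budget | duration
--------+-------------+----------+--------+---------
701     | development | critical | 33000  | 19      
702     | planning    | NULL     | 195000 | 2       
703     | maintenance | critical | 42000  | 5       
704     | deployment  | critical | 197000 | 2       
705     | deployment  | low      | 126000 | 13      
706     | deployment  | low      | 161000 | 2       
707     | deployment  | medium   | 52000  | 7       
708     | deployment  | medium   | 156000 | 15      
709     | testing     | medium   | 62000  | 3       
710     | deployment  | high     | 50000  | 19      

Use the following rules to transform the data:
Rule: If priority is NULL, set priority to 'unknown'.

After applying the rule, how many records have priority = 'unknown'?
1

Step 1: Count records where priority IS NULL
Step 2: Found 1 records with NULL priority
Step 3: These records will have priority set to 'unknown'
Step 4: Records already having priority = 'unknown': 0
Step 5: Answer: 1 + 0 = 1 records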